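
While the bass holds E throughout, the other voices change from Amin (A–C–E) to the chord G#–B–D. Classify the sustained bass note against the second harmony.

Pedal tone (pedal point).

The harmony at that moment is G# diminished triad (G#, B, D); E is not a chord tone.
It is held over (the same pitch as the preceding E) and then sustained as the same pitch into the next harmony.
Sustained through a change of harmony — a pedal tone.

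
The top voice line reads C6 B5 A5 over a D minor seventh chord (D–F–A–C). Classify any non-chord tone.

The harmony at that moment is D minor seventh chord (D, F, A, C); B5 is not a chord tone.
It is approached by step down from C6 and left by step down to A5.
Step in, step out in the same direction — a passing tone.

B5 is a passing tone.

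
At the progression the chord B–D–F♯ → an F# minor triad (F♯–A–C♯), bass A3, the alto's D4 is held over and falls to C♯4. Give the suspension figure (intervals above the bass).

At the second chord the bass is A3. The suspended D4 lies a fourth above the bass; after resolving down by step to C♯4, the interval above the bass becomes a third.
Suspension figures are named by those two intervals: 4–3.

4–3 suspension.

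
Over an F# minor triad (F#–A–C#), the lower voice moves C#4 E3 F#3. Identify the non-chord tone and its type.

The harmony at that moment is F# minor triad (F#, A, C#); E3 is not a chord tone.
It is approached by leap down from C#4 and left by step up to F#3.
Leap in, step out — an appoggiatura.

E3 is an appoggiatura.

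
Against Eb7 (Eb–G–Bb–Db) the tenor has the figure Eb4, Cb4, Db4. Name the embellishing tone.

Cb4 is an appoggiatura.

The harmony at that moment is Eb dominant seventh chord (Eb, G, Bb, Db); Cb4 is not a chord tone.
It is approached by leap down from Eb4 and left by step up to Db4.
Leap in, step out — an appoggiatura.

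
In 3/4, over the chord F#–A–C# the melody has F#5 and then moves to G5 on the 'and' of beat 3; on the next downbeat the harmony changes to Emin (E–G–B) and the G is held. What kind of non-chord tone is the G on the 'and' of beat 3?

Anticipation.

The harmony at that moment is F# minor triad (F#, A, C#); G5 is not a chord tone.
It is approached by step up from F#5 and then sustained as the same pitch into the next harmony.
Arriving early and becoming a chord tone when the harmony changes — an anticipation.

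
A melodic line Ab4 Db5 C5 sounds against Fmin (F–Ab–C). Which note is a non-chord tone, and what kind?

Db5 is an appoggiatura.

The harmony at that moment is F minor triad (F, Ab, C); Db5 is not a chord tone.
It is approached by leap up from Ab4 and left by step down to C5.
Leap in, step out — an appoggiatura.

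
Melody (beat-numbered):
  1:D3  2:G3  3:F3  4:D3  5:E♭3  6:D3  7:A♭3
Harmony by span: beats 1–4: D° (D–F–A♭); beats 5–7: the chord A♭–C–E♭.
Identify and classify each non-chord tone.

The harmony at that moment is D diminished triad (D, F, A♭); G3 is not a chord tone.
It is approached by leap up from D3 and left by step down to F3.
Leap in, step out — an appoggiatura.
The harmony at that moment is A♭ major triad (A♭, C, E♭); D3 is not a chord tone.
It is approached by step down from E♭3 and left by leap up to A♭3.
Step in, leap out — an escape tone.

G3 (beat 2) — appoggiatura; D3 (beat 6) — escape tone.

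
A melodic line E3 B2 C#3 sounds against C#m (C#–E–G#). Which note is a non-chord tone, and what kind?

The harmony at that moment is C# minor triad (C#, E, G#); B2 is not a chord tone.
It is approached by leap down from E3 and left by step up to C#3.
Leap in, step out — an appoggiatura.

B2 is an appoggiatura.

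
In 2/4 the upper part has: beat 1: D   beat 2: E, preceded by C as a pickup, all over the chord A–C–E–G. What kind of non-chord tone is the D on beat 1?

The harmony at that moment is A minor seventh chord (A, C, E, G); D is not a chord tone.
It is approached by step up from C and left by step up to E.
Step in, step out in the same direction — a passing tone.

Passing tone.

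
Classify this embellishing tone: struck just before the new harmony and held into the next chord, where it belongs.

Anticipation.

Approach: ahead of the chord change (typically by step), so it is dissonant against the current harmony. Departure: none — the same pitch is restated or held and is a chord tone of the new harmony.
Dissonant first, consonant once the harmony catches up: the note simply arrives early — an anticipation. (The reverse timing, consonant first and dissonant after the change, would be a suspension or retardation.)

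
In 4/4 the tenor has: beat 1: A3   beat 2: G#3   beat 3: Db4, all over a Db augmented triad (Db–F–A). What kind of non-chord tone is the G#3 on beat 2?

Escape tone.

The harmony at that moment is Db augmented triad (Db, F, A); G#3 is not a chord tone.
It is approached by step down from A3 and left by leap up to Db4.
Step in, leap out, on a weak beat — an escape tone.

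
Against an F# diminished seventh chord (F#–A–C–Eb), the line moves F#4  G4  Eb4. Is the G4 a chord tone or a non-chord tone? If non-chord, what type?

The harmony at that moment is F# diminished seventh chord (F#, A, C, Eb); G4 is not a chord tone.
It is approached by step up from F#4 and left by leap down to Eb4.
Step in, leap out — an escape tone.

Non-chord tone — an escape tone.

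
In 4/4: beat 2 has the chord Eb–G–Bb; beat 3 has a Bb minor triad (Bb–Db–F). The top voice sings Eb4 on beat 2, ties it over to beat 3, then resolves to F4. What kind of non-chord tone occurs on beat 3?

The harmony at that moment is Bb minor triad (Bb, Db, F); Eb4 is not a chord tone.
It is held over (the same pitch as the preceding Eb4) and left by step up to F4.
Held over from the previous chord and resolving up by step — a retardation.

Retardation.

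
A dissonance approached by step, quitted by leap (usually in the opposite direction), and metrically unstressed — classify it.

Escape tone.

Approach: by step. Departure: by leap. Metric position: weak.
Step in, leap out, from a weak position — an escape tone (échappée). (It is the mirror image of the appoggiatura, which leaps in and steps out on a strong beat.)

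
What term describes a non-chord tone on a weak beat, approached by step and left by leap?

Approach: by step. Departure: by leap. Metric position: weak.
Step in, leap out, from a weak position — an escape tone (échappée). (It is the mirror image of the appoggiatura, which leaps in and steps out on a strong beat.)

Escape tone.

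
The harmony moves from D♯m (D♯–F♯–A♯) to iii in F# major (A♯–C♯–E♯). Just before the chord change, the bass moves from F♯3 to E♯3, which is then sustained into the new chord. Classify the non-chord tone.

The harmony at that moment is D♯ minor triad (D♯, F♯, A♯); E♯3 is not a chord tone.
It is approached by step down from F♯3 and then sustained as the same pitch into the next harmony.
Arriving early and becoming a chord tone when the harmony changes — an anticipation.

E♯3 is an anticipation.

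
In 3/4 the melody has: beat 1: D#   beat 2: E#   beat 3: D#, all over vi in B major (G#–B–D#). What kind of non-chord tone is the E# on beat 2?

The harmony at that moment is G# minor triad (G#, B, D#); E# is not a chord tone.
It is approached by step up from D# and left by step down to D#.
Step away and step back to the same note — a neighbor tone (upper neighbor).

Upper neighbor tone.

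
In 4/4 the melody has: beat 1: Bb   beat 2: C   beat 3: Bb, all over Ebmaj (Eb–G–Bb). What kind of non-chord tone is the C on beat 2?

Upper neighbor tone.

The harmony at that moment is Eb major triad (Eb, G, Bb); C is not a chord tone.
It is approached by step up from Bb and left by step down to Bb.
Step away and step back to the same note — a neighbor tone (upper neighbor).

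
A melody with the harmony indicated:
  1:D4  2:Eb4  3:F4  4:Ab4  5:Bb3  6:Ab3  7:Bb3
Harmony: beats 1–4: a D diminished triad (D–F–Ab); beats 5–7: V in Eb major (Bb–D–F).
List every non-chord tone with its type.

Eb4 (beat 2) — passing tone; Ab3 (beat 6) — neighbor tone.

The harmony at that moment is D diminished triad (D, F, Ab); Eb4 is not a chord tone.
It is approached by step up from D4 and left by step up to F4.
Step in, step out in the same direction — a passing tone.
The harmony at that moment is Bb major triad (Bb, D, F); Ab3 is not a chord tone.
It is approached by step down from Bb3 and left by step up to Bb3.
Step away and step back to the same note — a neighbor tone (lower neighbor).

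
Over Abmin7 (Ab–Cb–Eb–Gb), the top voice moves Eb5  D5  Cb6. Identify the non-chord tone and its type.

The harmony at that moment is Ab minor seventh chord (Ab, Cb, Eb, Gb); D5 is not a chord tone.
It is approached by step down from Eb5 and left by leap up to Cb6.
Step in, leap out — an escape tone.

D5 is an escape tone.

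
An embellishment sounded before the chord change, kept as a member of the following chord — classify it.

Approach: ahead of the chord change (typically by step), so it is dissonant against the current harmony. Departure: none — the same pitch is restated or held and is a chord tone of the new harmony.
Dissonant first, consonant once the harmony catches up: the note simply arrives early — an anticipation. (The reverse timing, consonant first and dissonant after the change, would be a suspension or retardation.)

Anticipation.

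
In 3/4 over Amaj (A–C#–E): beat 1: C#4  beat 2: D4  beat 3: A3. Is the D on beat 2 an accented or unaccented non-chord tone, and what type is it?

Unaccented escape tone.

The harmony at that moment is A major triad (A, C#, E); D4 is not a chord tone.
It is approached by step up from C#4 and left by leap down to A3.
Step in, leap out — an escape tone.
It falls on a weak beat, so it is unaccented.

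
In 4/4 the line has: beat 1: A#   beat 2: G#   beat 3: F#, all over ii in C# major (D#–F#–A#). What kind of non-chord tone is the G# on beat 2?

The harmony at that moment is D# minor triad (D#, F#, A#); G# is not a chord tone.
It is approached by step down from A# and left by step down to F#.
Step in, step out in the same direction — a passing tone.

Passing tone.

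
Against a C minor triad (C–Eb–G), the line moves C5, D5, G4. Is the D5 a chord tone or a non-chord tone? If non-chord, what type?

Non-chord tone — an escape tone.

The harmony at that moment is C minor triad (C, Eb, G); D5 is not a chord tone.
It is approached by step up from C5 and left by leap down to G4.
Step in, leap out — an escape tone.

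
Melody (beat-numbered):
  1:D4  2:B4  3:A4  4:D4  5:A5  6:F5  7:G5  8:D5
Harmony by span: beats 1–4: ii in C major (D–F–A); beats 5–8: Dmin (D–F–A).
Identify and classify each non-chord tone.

B4 (beat 2) — appoggiatura; G5 (beat 7) — escape tone.

The harmony at that moment is D minor triad (D, F, A); B4 is not a chord tone.
It is approached by leap up from D4 and left by step down to A4.
Leap in, step out — an appoggiatura.
The harmony at that moment is D minor triad (D, F, A); G5 is not a chord tone.
It is approached by step up from F5 and left by leap down to D5.
Step in, leap out — an escape tone.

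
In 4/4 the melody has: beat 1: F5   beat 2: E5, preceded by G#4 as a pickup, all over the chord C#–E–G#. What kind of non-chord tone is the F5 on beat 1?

Appoggiatura.

The harmony at that moment is C# minor triad (C#, E, G#); F5 is not a chord tone.
It is approached by leap up from G#4 and left by step down to E5.
Leap in, step out, metrically accented — an appoggiatura.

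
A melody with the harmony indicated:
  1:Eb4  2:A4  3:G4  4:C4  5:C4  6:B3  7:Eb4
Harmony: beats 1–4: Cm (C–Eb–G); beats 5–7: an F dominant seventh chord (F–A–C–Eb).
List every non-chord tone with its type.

The harmony at that moment is C minor triad (C, Eb, G); A4 is not a chord tone.
It is approached by leap up from Eb4 and left by step down to G4.
Leap in, step out — an appoggiatura.
The harmony at that moment is F dominant seventh chord (F, A, C, Eb); B3 is not a chord tone.
It is approached by step down from C4 and left by leap up to Eb4.
Step in, leap out — an escape tone.

A4 (beat 2) — appoggiatura; B3 (beat 6) — escape tone.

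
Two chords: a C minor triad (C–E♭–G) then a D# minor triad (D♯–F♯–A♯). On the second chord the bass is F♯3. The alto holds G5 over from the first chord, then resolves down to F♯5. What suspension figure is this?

9–8 suspension.

At the second chord the bass is F♯3. The suspended G5 lies a ninth above the bass; after resolving down by step to F♯5, the interval above the bass becomes an octave.
Suspension figures are named by those two intervals: 9–8.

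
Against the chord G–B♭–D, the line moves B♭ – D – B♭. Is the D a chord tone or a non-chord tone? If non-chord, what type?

Chord tone (the fifth of G minor triad).

G minor triad contains G, B♭, D; D is the fifth, so it is a chord tone.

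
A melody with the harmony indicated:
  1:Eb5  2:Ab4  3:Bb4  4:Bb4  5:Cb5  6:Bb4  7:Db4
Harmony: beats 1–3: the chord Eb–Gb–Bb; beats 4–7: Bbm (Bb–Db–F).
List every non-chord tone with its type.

The harmony at that moment is Eb minor triad (Eb, Gb, Bb); Ab4 is not a chord tone.
It is approached by leap down from Eb5 and left by step up to Bb4.
Leap in, step out — an appoggiatura.
The harmony at that moment is Bb minor triad (Bb, Db, F); Cb5 is not a chord tone.
It is approached by step up from Bb4 and left by step down to Bb4.
Step away and step back to the same note — a neighbor tone (upper neighbor).

Ab4 (beat 2) — appoggiatura; Cb5 (beat 5) — neighbor tone.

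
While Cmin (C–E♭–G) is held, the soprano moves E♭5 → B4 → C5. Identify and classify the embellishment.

The harmony at that moment is C minor triad (C, E♭, G); B4 is not a chord tone.
It is approached by leap down from E♭5 and left by step up to C5.
Leap in, step out — an appoggiatura.

B4 is an appoggiatura.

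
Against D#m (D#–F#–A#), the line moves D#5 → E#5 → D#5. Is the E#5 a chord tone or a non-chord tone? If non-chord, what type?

Non-chord tone — a neighbor tone.

The harmony at that moment is D# minor triad (D#, F#, A#); E#5 is not a chord tone.
It is approached by step up from D#5 and left by step down to D#5.
Step away and step back to the same note — a neighbor tone (upper neighbor).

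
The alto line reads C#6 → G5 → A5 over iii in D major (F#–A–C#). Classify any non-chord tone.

The harmony at that moment is F# minor triad (F#, A, C#); G5 is not a chord tone.
It is approached by leap down from C#6 and left by step up to A5.
Leap in, step out — an appoggiatura.

G5 is an appoggiatura.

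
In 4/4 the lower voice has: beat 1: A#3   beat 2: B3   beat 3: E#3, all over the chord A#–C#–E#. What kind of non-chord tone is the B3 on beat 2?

The harmony at that moment is A# minor triad (A#, C#, E#); B3 is not a chord tone.
It is approached by step up from A#3 and left by leap down to E#3.
Step in, leap out, on a weak beat — an escape tone.

Escape tone.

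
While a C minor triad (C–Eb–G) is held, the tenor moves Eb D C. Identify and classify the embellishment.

D is a passing tone.

The harmony at that moment is C minor triad (C, Eb, G); D is not a chord tone.
It is approached by step down from Eb and left by step down to C.
Step in, step out in the same direction — a passing tone.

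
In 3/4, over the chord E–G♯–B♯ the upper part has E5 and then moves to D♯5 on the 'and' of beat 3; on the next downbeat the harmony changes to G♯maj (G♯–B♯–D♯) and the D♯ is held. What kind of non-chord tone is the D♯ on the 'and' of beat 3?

The harmony at that moment is E augmented triad (E, G♯, B♯); D♯5 is not a chord tone.
It is approached by step down from E5 and then sustained as the same pitch into the next harmony.
Arriving early and becoming a chord tone when the harmony changes — an anticipation.

Anticipation.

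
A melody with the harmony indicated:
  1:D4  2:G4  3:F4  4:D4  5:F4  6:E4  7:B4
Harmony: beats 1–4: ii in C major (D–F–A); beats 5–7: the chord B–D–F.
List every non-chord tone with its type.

The harmony at that moment is D minor triad (D, F, A); G4 is not a chord tone.
It is approached by leap up from D4 and left by step down to F4.
Leap in, step out — an appoggiatura.
The harmony at that moment is B diminished triad (B, D, F); E4 is not a chord tone.
It is approached by step down from F4 and left by leap up to B4.
Step in, leap out — an escape tone.

G4 (beat 2) — appoggiatura; E4 (beat 6) — escape tone.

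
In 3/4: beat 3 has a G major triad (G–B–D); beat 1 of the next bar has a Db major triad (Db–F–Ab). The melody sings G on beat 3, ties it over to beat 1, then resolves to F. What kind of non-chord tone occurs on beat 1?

Suspension.

The harmony at that moment is Db major triad (Db, F, Ab); G is not a chord tone.
It is held over (the same pitch as the preceding G) and left by step down to F.
Held over from the previous chord and resolving down by step — a suspension.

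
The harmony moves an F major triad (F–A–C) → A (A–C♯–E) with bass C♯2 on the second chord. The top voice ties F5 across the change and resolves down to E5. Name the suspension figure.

At the second chord the bass is C♯2. The suspended F5 lies a fourth above the bass; after resolving down by step to E5, the interval above the bass becomes a third.
Suspension figures are named by those two intervals: 4–3.

4–3 suspension.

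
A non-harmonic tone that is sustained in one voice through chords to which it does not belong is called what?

Pedal tone.

Approach: none. Departure: none — a single pitch is sustained while the chords change around it, passing through harmonies that do not contain it.
No melodic motion at all; the dissonance is created entirely by the moving harmonies against the stationary note — a pedal tone (pedal point).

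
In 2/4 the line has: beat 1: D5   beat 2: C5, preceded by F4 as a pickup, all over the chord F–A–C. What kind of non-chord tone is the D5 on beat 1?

The harmony at that moment is F major triad (F, A, C); D5 is not a chord tone.
It is approached by leap up from F4 and left by step down to C5.
Leap in, step out, metrically accented — an appoggiatura.

Appoggiatura.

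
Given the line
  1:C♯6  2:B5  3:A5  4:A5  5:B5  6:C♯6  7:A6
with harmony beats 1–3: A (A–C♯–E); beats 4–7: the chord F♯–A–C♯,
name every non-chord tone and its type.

B5 (beat 2) — passing tone; B5 (beat 5) — passing tone.

The harmony at that moment is A major triad (A, C♯, E); B5 is not a chord tone.
It is approached by step down from C♯6 and left by step down to A5.
Step in, step out in the same direction — a passing tone.
The harmony at that moment is F♯ minor triad (F♯, A, C♯); B5 is not a chord tone.
It is approached by step up from A5 and left by step up to C♯6.
Step in, step out in the same direction — a passing tone.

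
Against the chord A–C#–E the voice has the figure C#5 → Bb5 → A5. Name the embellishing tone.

The harmony at that moment is A major triad (A, C#, E); Bb5 is not a chord tone.
It is approached by leap up from C#5 and left by step down to A5.
Leap in, step out — an appoggiatura.

Bb5 is an appoggiatura.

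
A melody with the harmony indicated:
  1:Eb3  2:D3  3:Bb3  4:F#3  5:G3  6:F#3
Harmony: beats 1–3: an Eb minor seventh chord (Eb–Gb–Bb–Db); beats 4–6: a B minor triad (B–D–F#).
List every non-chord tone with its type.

D3 (beat 2) — escape tone; G3 (beat 5) — neighbor tone.

The harmony at that moment is Eb minor seventh chord (Eb, Gb, Bb, Db); D3 is not a chord tone.
It is approached by step down from Eb3 and left by leap up to Bb3.
Step in, leap out — an escape tone.
The harmony at that moment is B minor triad (B, D, F#); G3 is not a chord tone.
It is approached by step up from F#3 and left by step down to F#3.
Step away and step back to the same note — a neighbor tone (upper neighbor).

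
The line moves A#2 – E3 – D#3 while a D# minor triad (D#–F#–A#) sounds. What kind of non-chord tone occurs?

E3 is an appoggiatura.

The harmony at that moment is D# minor triad (D#, F#, A#); E3 is not a chord tone.
It is approached by leap up from A#2 and left by step down to D#3.
Leap in, step out — an appoggiatura.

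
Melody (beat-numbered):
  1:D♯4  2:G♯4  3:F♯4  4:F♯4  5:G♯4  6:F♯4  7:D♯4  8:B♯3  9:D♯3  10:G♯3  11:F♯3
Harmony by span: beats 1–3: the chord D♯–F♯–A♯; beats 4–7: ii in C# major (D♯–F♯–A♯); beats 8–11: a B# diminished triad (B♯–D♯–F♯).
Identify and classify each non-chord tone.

The harmony at that moment is D♯ minor triad (D♯, F♯, A♯); G♯4 is not a chord tone.
It is approached by leap up from D♯4 and left by step down to F♯4.
Leap in, step out — an appoggiatura.
The harmony at that moment is D♯ minor triad (D♯, F♯, A♯); G♯4 is not a chord tone.
It is approached by step up from F♯4 and left by step down to F♯4.
Step away and step back to the same note — a neighbor tone (upper neighbor).
The harmony at that moment is B♯ diminished triad (B♯, D♯, F♯); G♯3 is not a chord tone.
It is approached by leap up from D♯3 and left by step down to F♯3.
Leap in, step out — an appoggiatura.

G♯4 (beat 2) — appoggiatura; G♯4 (beat 5) — neighbor tone; G♯3 (beat 10) — appoggiatura.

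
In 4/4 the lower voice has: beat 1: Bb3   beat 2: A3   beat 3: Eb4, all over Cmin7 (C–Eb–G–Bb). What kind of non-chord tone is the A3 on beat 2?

The harmony at that moment is C minor seventh chord (C, Eb, G, Bb); A3 is not a chord tone.
It is approached by step down from Bb3 and left by leap up to Eb4.
Step in, leap out, on a weak beat — an escape tone.

Escape tone.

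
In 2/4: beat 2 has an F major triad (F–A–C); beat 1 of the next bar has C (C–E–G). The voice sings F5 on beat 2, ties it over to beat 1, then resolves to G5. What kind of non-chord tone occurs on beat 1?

Retardation.

The harmony at that moment is C major triad (C, E, G); F5 is not a chord tone.
It is held over (the same pitch as the preceding F5) and left by step up to G5.
Held over from the previous chord and resolving up by step — a retardation.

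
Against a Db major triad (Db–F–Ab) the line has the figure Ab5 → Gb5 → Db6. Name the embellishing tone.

The harmony at that moment is Db major triad (Db, F, Ab); Gb5 is not a chord tone.
It is approached by step down from Ab5 and left by leap up to Db6.
Step in, leap out — an escape tone.

Gb5 is an escape tone.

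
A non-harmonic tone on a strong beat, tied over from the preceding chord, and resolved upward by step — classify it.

Retardation.

Approach: by preparation — the pitch is first a chord tone, then held (tied or repeated) while the harmony changes under it. Departure: up by step. Metric position: strong.
A prepared dissonance that resolves upward by step — a retardation. (The same figure resolving downward would be a suspension.)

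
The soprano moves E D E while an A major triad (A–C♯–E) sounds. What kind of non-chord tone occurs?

The harmony at that moment is A major triad (A, C♯, E); D is not a chord tone.
It is approached by step down from E and left by step up to E.
Step away and step back to the same note — a neighbor tone (lower neighbor).

D is a neighbor tone.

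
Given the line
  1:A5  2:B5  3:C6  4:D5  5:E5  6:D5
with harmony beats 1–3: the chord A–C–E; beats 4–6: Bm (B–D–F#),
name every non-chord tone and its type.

B5 (beat 2) — passing tone; E5 (beat 5) — neighbor tone.

The harmony at that moment is A minor triad (A, C, E); B5 is not a chord tone.
It is approached by step up from A5 and left by step up to C6.
Step in, step out in the same direction — a passing tone.
The harmony at that moment is B minor triad (B, D, F#); E5 is not a chord tone.
It is approached by step up from D5 and left by step down to D5.
Step away and step back to the same note — a neighbor tone (upper neighbor).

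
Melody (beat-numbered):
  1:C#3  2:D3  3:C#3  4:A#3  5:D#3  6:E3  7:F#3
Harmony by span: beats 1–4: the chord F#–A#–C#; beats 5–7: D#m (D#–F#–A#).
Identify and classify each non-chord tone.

D3 (beat 2) — neighbor tone; E3 (beat 6) — passing tone.

The harmony at that moment is F# major triad (F#, A#, C#); D3 is not a chord tone.
It is approached by step up from C#3 and left by step down to C#3.
Step away and step back to the same note — a neighbor tone (upper neighbor).
The harmony at that moment is D# minor triad (D#, F#, A#); E3 is not a chord tone.
It is approached by step up from D#3 and left by step up to F#3.
Step in, step out in the same direction — a passing tone.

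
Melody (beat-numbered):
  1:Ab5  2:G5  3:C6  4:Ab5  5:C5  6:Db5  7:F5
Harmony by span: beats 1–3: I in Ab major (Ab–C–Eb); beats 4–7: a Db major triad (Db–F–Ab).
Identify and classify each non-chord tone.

G5 (beat 2) — escape tone; C5 (beat 5) — appoggiatura.

The harmony at that moment is Ab major triad (Ab, C, Eb); G5 is not a chord tone.
It is approached by step down from Ab5 and left by leap up to C6.
Step in, leap out — an escape tone.
The harmony at that moment is Db major triad (Db, F, Ab); C5 is not a chord tone.
It is approached by leap down from Ab5 and left by step up to Db5.
Leap in, step out — an appoggiatura.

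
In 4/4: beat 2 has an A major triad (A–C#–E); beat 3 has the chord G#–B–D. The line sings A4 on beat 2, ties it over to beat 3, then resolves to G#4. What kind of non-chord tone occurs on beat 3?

The harmony at that moment is G# diminished triad (G#, B, D); A4 is not a chord tone.
It is held over (the same pitch as the preceding A4) and left by step down to G#4.
Held over from the previous chord and resolving down by step — a suspension.

Suspension.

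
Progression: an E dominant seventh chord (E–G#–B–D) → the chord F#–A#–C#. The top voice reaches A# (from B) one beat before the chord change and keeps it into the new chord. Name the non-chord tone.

The harmony at that moment is E dominant seventh chord (E, G#, B, D); A# is not a chord tone.
It is approached by step down from B and then sustained as the same pitch into the next harmony.
Arriving early and becoming a chord tone when the harmony changes — an anticipation.

A# is an anticipation.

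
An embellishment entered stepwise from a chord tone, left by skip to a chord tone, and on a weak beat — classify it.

Escape tone.

Approach: by step. Departure: by leap. Metric position: weak.
Step in, leap out, from a weak position — an escape tone (échappée). (It is the mirror image of the appoggiatura, which leaps in and steps out on a strong beat.)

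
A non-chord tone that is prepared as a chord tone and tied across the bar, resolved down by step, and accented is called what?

Suspension.

Approach: by preparation — the pitch is first a chord tone, then held (tied or repeated) while the harmony changes under it. Departure: down by step. Metric position: strong.
A prepared dissonance that resolves downward by step — a suspension. (The same figure resolving upward would be a retardation.)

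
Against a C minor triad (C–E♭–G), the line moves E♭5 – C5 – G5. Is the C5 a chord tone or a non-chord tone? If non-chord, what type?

C minor triad contains C, E♭, G; C is the root, so it is a chord tone.

Chord tone (the root of C minor triad).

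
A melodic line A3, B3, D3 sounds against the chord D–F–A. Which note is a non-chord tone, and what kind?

The harmony at that moment is D minor triad (D, F, A); B3 is not a chord tone.
It is approached by step up from A3 and left by leap down to D3.
Step in, leap out — an escape tone.

B3 is an escape tone.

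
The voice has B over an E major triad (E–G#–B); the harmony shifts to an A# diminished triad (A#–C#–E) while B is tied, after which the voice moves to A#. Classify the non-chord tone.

The harmony at that moment is A# diminished triad (A#, C#, E); B is not a chord tone.
It is held over (the same pitch as the preceding B) and left by step down to A#.
Held over from the previous chord and resolving down by step — a suspension.

B is a suspension.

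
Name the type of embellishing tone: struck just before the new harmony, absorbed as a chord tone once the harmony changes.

Anticipation.

Approach: ahead of the chord change (typically by step), so it is dissonant against the current harmony. Departure: none — the same pitch is restated or held and is a chord tone of the new harmony.
Dissonant first, consonant once the harmony catches up: the note simply arrives early — an anticipation. (The reverse timing, consonant first and dissonant after the change, would be a suspension or retardation.)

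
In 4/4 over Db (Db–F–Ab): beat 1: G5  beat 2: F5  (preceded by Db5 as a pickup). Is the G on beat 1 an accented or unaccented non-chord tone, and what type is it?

The harmony at that moment is Db major triad (Db, F, Ab); G5 is not a chord tone.
It is approached by leap up from Db5 and left by step down to F5.
Leap in, step out — an appoggiatura.
It falls on the downbeat, so it is accented.

Accented appoggiatura.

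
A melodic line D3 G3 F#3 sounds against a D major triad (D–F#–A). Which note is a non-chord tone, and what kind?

The harmony at that moment is D major triad (D, F#, A); G3 is not a chord tone.
It is approached by leap up from D3 and left by step down to F#3.
Leap in, step out — an appoggiatura.

G3 is an appoggiatura.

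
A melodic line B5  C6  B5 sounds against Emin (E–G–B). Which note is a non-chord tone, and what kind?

C6 is a neighbor tone.

The harmony at that moment is E minor triad (E, G, B); C6 is not a chord tone.
It is approached by step up from B5 and left by step down to B5.
Step away and step back to the same note — a neighbor tone (upper neighbor).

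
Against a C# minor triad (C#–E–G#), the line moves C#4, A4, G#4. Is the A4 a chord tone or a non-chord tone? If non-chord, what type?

Non-chord tone — an appoggiatura.

The harmony at that moment is C# minor triad (C#, E, G#); A4 is not a chord tone.
It is approached by leap up from C#4 and left by step down to G#4.
Leap in, step out — an appoggiatura.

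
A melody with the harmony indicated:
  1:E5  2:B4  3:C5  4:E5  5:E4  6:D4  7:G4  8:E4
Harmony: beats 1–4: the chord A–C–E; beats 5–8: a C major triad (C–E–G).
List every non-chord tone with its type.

B4 (beat 2) — appoggiatura; D4 (beat 6) — escape tone.

The harmony at that moment is A minor triad (A, C, E); B4 is not a chord tone.
It is approached by leap down from E5 and left by step up to C5.
Leap in, step out — an appoggiatura.
The harmony at that moment is C major triad (C, E, G); D4 is not a chord tone.
It is approached by step down from E4 and left by leap up to G4.
Step in, leap out — an escape tone.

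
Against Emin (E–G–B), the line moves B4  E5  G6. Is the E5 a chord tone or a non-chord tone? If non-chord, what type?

Chord tone (the root of E minor triad).

E minor triad contains E, G, B; E is the root, so it is a chord tone.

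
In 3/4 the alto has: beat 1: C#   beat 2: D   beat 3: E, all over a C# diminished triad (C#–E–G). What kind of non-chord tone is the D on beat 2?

The harmony at that moment is C# diminished triad (C#, E, G); D is not a chord tone.
It is approached by step up from C# and left by step up to E.
Step in, step out in the same direction — a passing tone.

Passing tone.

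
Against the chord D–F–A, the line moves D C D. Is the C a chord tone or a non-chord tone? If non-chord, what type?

The harmony at that moment is D minor triad (D, F, A); C is not a chord tone.
It is approached by step down from D and left by step up to D.
Step away and step back to the same note — a neighbor tone (lower neighbor).

Non-chord tone — a neighbor tone.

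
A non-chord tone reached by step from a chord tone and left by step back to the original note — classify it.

Neighbor tone.

Approach: by step. Departure: by step in the opposite direction, back to the starting pitch.
Stepwise on both sides but reversing to return to the same chord tone — a neighbor tone. (Had it continued onward in the same direction it would be a passing tone instead.)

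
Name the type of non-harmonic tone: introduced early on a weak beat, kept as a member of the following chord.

Anticipation.

Approach: ahead of the chord change (typically by step), so it is dissonant against the current harmony. Departure: none — the same pitch is restated or held and is a chord tone of the new harmony.
Dissonant first, consonant once the harmony catches up: the note simply arrives early — an anticipation. (The reverse timing, consonant first and dissonant after the change, would be a suspension or retardation.)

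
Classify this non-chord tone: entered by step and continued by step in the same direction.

Approach: by step. Departure: by step, continuing in the same direction.
Stepwise on both sides with no change of direction means the note fills in the space between two different chord tones — a passing tone. (Had it turned back to its starting note it would be a neighbor tone instead.)

Passing tone.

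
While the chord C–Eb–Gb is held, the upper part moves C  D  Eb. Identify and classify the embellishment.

The harmony at that moment is C diminished triad (C, Eb, Gb); D is not a chord tone.
It is approached by step up from C and left by step up to Eb.
Step in, step out in the same direction — a passing tone.

D is a passing tone.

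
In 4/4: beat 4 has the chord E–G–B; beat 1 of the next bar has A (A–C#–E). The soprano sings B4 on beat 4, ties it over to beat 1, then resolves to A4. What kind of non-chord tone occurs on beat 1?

The harmony at that moment is A major triad (A, C#, E); B4 is not a chord tone.
It is held over (the same pitch as the preceding B4) and left by step down to A4.
Held over from the previous chord and resolving down by step — a suspension.

Suspension.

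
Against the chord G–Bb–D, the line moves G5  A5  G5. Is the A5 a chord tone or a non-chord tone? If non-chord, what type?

The harmony at that moment is G minor triad (G, Bb, D); A5 is not a chord tone.
It is approached by step up from G5 and left by step down to G5.
Step away and step back to the same note — a neighbor tone (upper neighbor).

Non-chord tone — a neighbor tone.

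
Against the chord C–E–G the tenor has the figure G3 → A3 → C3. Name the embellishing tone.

A3 is an escape tone.

The harmony at that moment is C major triad (C, E, G); A3 is not a chord tone.
It is approached by step up from G3 and left by leap down to C3.
Step in, leap out — an escape tone.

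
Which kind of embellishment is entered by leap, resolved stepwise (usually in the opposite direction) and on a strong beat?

Appoggiatura.

Approach: by leap. Departure: by step. Metric position: strong.
Leap in, step out, in a metrically strong position — an appoggiatura. (It is the mirror image of the escape tone, which steps in and leaps out from a weak position.)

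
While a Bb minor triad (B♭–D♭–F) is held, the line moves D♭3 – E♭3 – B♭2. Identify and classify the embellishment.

The harmony at that moment is B♭ minor triad (B♭, D♭, F); E♭3 is not a chord tone.
It is approached by step up from D♭3 and left by leap down to B♭2.
Step in, leap out — an escape tone.

E♭3 is an escape tone.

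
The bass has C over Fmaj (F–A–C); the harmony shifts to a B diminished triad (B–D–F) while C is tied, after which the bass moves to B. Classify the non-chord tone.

The harmony at that moment is B diminished triad (B, D, F); C is not a chord tone.
It is held over (the same pitch as the preceding C) and left by step down to B.
Held over from the previous chord and resolving down by step — a suspension.

C is a suspension.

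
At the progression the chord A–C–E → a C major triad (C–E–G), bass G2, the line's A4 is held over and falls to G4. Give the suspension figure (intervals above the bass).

9–8 suspension.

At the second chord the bass is G2. The suspended A4 lies a ninth above the bass; after resolving down by step to G4, the interval above the bass becomes an octave.
Suspension figures are named by those two intervals: 9–8.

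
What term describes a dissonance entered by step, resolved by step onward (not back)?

Approach: by step. Departure: by step, continuing in the same direction.
Stepwise on both sides with no change of direction means the note fills in the space between two different chord tones — a passing tone. (Had it turned back to its starting note it would be a neighbor tone instead.)

Passing tone.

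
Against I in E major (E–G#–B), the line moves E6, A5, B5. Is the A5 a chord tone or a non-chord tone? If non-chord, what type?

The harmony at that moment is E major triad (E, G#, B); A5 is not a chord tone.
It is approached by leap down from E6 and left by step up to B5.
Leap in, step out — an appoggiatura.

Non-chord tone — an appoggiatura.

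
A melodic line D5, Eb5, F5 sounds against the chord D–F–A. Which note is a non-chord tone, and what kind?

The harmony at that moment is D minor triad (D, F, A); Eb5 is not a chord tone.
It is approached by step up from D5 and left by step up to F5.
Step in, step out in the same direction — a passing tone.

Eb5 is a passing tone.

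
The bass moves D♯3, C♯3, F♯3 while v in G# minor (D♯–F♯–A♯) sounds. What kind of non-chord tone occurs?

The harmony at that moment is D♯ minor triad (D♯, F♯, A♯); C♯3 is not a chord tone.
It is approached by step down from D♯3 and left by leap up to F♯3.
Step in, leap out — an escape tone.

C♯3 is an escape tone.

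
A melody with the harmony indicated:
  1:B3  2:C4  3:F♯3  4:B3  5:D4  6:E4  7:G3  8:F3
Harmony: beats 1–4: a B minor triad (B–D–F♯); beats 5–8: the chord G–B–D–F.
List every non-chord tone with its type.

The harmony at that moment is B minor triad (B, D, F♯); C4 is not a chord tone.
It is approached by step up from B3 and left by leap down to F♯3.
Step in, leap out — an escape tone.
The harmony at that moment is G dominant seventh chord (G, B, D, F); E4 is not a chord tone.
It is approached by step up from D4 and left by leap down to G3.
Step in, leap out — an escape tone.

C4 (beat 2) — escape tone; E4 (beat 6) — escape tone.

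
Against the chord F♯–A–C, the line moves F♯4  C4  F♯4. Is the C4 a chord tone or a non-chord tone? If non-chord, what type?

F# diminished triad contains F♯, A, C; C is the fifth, so it is a chord tone.

Chord tone (the fifth of F# diminished triad).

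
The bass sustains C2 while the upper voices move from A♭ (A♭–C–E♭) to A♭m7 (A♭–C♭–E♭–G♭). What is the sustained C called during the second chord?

Pedal tone (pedal point).

The harmony at that moment is A♭ minor seventh chord (A♭, C♭, E♭, G♭); C2 is not a chord tone.
It is held over (the same pitch as the preceding C2) and then sustained as the same pitch into the next harmony.
Sustained through a change of harmony — a pedal tone.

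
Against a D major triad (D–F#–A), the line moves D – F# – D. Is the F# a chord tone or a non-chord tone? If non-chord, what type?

D major triad contains D, F#, A; F# is the third, so it is a chord tone.

Chord tone (the third of D major triad).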